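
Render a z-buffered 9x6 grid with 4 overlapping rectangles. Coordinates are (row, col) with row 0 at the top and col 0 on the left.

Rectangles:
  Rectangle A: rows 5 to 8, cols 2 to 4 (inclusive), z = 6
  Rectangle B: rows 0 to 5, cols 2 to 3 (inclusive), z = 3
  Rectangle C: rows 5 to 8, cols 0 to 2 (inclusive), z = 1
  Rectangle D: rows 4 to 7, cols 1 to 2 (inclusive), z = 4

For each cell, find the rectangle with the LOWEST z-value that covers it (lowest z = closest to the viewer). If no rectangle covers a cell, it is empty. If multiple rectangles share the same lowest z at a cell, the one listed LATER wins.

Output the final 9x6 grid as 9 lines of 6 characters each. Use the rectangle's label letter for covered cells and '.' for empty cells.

..BB..
..BB..
..BB..
..BB..
.DBB..
CCCBA.
CCCAA.
CCCAA.
CCCAA.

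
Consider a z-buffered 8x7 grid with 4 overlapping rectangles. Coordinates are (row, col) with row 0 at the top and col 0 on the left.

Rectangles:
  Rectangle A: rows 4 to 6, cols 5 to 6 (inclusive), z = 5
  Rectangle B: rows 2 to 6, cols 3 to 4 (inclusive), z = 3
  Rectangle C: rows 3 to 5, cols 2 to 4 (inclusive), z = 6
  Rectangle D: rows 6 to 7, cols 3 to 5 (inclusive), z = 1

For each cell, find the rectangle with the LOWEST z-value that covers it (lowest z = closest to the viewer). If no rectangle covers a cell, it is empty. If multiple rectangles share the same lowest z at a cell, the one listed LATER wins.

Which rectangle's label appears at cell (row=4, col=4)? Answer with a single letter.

Check cell (4,4):
  A: rows 4-6 cols 5-6 -> outside (col miss)
  B: rows 2-6 cols 3-4 z=3 -> covers; best now B (z=3)
  C: rows 3-5 cols 2-4 z=6 -> covers; best now B (z=3)
  D: rows 6-7 cols 3-5 -> outside (row miss)
Winner: B at z=3

Answer: B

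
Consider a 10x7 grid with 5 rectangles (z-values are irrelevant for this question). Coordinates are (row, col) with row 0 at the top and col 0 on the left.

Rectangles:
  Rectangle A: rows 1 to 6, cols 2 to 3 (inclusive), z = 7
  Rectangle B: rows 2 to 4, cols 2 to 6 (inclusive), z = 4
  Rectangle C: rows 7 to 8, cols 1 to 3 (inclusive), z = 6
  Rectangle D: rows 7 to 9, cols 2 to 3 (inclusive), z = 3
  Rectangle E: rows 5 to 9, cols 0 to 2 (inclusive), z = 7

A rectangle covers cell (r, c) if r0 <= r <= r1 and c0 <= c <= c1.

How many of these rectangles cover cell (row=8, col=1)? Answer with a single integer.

Check cell (8,1):
  A: rows 1-6 cols 2-3 -> outside (row miss)
  B: rows 2-4 cols 2-6 -> outside (row miss)
  C: rows 7-8 cols 1-3 -> covers
  D: rows 7-9 cols 2-3 -> outside (col miss)
  E: rows 5-9 cols 0-2 -> covers
Count covering = 2

Answer: 2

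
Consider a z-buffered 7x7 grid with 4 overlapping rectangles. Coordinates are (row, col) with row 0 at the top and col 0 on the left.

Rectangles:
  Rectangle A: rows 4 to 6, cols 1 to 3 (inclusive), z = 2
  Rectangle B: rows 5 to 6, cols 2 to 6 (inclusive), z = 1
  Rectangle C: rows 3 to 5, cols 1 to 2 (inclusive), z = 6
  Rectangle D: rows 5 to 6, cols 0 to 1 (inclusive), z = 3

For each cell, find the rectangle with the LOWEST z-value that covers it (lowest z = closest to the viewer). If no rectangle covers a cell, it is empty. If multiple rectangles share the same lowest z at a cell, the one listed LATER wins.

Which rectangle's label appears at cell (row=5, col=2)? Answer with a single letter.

Check cell (5,2):
  A: rows 4-6 cols 1-3 z=2 -> covers; best now A (z=2)
  B: rows 5-6 cols 2-6 z=1 -> covers; best now B (z=1)
  C: rows 3-5 cols 1-2 z=6 -> covers; best now B (z=1)
  D: rows 5-6 cols 0-1 -> outside (col miss)
Winner: B at z=1

Answer: B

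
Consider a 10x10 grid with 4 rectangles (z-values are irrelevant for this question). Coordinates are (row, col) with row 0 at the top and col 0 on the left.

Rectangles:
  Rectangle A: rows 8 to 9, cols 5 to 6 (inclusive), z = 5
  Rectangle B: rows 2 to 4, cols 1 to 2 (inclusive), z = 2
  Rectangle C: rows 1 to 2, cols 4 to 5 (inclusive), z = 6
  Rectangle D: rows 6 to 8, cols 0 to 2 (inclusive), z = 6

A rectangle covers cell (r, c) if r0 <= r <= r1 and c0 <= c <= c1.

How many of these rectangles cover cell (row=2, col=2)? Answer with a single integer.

Check cell (2,2):
  A: rows 8-9 cols 5-6 -> outside (row miss)
  B: rows 2-4 cols 1-2 -> covers
  C: rows 1-2 cols 4-5 -> outside (col miss)
  D: rows 6-8 cols 0-2 -> outside (row miss)
Count covering = 1

Answer: 1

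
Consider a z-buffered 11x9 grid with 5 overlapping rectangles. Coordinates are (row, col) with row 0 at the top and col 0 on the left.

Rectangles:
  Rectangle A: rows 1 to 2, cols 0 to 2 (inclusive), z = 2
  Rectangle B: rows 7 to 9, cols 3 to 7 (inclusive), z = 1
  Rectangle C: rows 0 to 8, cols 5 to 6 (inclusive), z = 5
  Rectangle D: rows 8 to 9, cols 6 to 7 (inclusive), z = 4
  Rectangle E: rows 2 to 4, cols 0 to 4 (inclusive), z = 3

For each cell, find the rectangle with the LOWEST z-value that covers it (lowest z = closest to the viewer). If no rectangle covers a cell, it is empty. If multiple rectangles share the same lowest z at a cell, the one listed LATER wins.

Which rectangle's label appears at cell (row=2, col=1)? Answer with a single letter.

Check cell (2,1):
  A: rows 1-2 cols 0-2 z=2 -> covers; best now A (z=2)
  B: rows 7-9 cols 3-7 -> outside (row miss)
  C: rows 0-8 cols 5-6 -> outside (col miss)
  D: rows 8-9 cols 6-7 -> outside (row miss)
  E: rows 2-4 cols 0-4 z=3 -> covers; best now A (z=2)
Winner: A at z=2

Answer: A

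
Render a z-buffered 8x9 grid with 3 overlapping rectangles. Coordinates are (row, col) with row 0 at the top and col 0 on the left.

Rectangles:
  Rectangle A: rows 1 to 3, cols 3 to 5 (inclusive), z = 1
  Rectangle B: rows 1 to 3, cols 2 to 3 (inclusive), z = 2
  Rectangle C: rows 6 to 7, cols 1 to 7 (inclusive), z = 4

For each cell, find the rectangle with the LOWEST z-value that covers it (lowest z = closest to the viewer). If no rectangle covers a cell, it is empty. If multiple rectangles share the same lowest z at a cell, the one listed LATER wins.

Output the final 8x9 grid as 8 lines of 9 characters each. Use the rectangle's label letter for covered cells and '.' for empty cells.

.........
..BAAA...
..BAAA...
..BAAA...
.........
.........
.CCCCCCC.
.CCCCCCC.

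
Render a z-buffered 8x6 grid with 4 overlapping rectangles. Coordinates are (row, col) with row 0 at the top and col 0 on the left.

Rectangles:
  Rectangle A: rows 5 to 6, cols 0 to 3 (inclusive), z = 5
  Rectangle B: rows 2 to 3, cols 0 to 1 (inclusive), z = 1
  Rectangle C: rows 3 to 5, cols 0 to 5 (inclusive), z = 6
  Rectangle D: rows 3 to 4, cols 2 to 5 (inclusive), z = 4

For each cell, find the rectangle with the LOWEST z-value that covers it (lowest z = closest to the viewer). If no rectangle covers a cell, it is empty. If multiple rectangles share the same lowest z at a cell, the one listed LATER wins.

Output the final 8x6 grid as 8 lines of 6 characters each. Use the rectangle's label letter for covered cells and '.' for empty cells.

......
......
BB....
BBDDDD
CCDDDD
AAAACC
AAAA..
......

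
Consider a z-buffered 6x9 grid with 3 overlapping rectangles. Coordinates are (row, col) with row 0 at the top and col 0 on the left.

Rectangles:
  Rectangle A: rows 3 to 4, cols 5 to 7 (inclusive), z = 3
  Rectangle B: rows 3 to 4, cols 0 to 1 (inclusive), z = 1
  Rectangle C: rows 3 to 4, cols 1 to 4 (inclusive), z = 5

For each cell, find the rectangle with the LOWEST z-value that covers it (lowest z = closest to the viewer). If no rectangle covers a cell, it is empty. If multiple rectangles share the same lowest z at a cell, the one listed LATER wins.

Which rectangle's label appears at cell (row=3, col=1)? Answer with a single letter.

Check cell (3,1):
  A: rows 3-4 cols 5-7 -> outside (col miss)
  B: rows 3-4 cols 0-1 z=1 -> covers; best now B (z=1)
  C: rows 3-4 cols 1-4 z=5 -> covers; best now B (z=1)
Winner: B at z=1

Answer: B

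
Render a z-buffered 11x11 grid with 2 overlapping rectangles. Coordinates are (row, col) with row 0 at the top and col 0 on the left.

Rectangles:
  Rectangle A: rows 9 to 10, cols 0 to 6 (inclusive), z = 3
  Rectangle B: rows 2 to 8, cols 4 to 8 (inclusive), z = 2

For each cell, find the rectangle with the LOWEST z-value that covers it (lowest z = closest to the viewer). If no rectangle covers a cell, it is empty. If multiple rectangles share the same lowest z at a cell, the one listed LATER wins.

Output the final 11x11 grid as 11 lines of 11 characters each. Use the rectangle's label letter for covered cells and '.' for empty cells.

...........
...........
....BBBBB..
....BBBBB..
....BBBBB..
....BBBBB..
....BBBBB..
....BBBBB..
....BBBBB..
AAAAAAA....
AAAAAAA....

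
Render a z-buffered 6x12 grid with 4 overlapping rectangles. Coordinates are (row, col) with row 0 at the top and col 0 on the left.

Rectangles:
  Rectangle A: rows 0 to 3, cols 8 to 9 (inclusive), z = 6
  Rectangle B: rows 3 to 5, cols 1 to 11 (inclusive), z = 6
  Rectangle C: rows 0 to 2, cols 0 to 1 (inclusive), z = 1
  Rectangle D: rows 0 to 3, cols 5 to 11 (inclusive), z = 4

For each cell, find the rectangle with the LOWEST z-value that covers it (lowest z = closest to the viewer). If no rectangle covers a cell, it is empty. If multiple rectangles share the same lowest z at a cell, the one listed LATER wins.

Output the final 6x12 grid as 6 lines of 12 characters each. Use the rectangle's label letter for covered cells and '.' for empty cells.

CC...DDDDDDD
CC...DDDDDDD
CC...DDDDDDD
.BBBBDDDDDDD
.BBBBBBBBBBB
.BBBBBBBBBBB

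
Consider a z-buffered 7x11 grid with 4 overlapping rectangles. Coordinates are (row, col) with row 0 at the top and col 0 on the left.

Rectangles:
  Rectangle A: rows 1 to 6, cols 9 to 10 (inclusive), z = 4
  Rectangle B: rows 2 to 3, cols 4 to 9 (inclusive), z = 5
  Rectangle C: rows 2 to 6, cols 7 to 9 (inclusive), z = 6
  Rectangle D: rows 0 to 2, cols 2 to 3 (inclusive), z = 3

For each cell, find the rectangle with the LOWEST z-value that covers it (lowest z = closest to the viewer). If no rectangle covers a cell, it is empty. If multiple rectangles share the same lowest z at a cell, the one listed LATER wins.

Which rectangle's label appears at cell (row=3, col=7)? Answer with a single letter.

Answer: B

Derivation:
Check cell (3,7):
  A: rows 1-6 cols 9-10 -> outside (col miss)
  B: rows 2-3 cols 4-9 z=5 -> covers; best now B (z=5)
  C: rows 2-6 cols 7-9 z=6 -> covers; best now B (z=5)
  D: rows 0-2 cols 2-3 -> outside (row miss)
Winner: B at z=5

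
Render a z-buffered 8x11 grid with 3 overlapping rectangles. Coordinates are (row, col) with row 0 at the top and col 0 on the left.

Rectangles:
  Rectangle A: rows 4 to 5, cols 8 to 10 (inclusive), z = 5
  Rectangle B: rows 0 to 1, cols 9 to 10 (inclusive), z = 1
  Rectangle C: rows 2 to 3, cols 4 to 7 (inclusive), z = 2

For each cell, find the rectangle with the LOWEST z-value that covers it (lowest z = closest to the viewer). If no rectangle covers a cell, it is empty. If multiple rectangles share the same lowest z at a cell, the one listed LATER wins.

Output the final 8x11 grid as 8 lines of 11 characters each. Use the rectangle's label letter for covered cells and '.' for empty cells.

.........BB
.........BB
....CCCC...
....CCCC...
........AAA
........AAA
...........
...........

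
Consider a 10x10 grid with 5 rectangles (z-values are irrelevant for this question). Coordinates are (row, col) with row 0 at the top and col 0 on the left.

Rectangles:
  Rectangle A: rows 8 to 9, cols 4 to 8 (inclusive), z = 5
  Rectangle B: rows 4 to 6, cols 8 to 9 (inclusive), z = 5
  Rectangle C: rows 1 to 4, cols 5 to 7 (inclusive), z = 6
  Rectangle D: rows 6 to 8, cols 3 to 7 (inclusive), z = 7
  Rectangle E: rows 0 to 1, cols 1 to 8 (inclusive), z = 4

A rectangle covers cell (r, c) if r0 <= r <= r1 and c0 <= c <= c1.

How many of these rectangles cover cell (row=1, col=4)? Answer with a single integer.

Check cell (1,4):
  A: rows 8-9 cols 4-8 -> outside (row miss)
  B: rows 4-6 cols 8-9 -> outside (row miss)
  C: rows 1-4 cols 5-7 -> outside (col miss)
  D: rows 6-8 cols 3-7 -> outside (row miss)
  E: rows 0-1 cols 1-8 -> covers
Count covering = 1

Answer: 1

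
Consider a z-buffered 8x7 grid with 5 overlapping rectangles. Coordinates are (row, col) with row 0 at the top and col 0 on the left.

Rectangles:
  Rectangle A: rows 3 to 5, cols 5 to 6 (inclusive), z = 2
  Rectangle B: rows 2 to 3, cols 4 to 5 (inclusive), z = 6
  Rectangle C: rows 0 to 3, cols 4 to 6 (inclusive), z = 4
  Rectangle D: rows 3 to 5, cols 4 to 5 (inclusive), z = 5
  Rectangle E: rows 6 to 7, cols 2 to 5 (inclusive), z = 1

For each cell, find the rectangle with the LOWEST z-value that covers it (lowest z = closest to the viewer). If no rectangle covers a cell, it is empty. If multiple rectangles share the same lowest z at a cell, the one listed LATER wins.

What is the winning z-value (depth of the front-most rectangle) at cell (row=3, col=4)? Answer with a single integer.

Answer: 4

Derivation:
Check cell (3,4):
  A: rows 3-5 cols 5-6 -> outside (col miss)
  B: rows 2-3 cols 4-5 z=6 -> covers; best now B (z=6)
  C: rows 0-3 cols 4-6 z=4 -> covers; best now C (z=4)
  D: rows 3-5 cols 4-5 z=5 -> covers; best now C (z=4)
  E: rows 6-7 cols 2-5 -> outside (row miss)
Winner: C at z=4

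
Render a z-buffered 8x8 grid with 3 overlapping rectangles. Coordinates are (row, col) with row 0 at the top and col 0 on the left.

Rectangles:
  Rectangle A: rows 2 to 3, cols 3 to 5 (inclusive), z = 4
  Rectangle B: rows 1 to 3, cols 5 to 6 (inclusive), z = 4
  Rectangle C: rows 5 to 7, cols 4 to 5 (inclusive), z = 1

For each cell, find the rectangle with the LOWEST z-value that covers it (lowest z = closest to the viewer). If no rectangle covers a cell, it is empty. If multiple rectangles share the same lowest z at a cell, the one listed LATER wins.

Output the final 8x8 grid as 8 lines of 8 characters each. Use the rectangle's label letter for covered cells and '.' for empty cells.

........
.....BB.
...AABB.
...AABB.
........
....CC..
....CC..
....CC..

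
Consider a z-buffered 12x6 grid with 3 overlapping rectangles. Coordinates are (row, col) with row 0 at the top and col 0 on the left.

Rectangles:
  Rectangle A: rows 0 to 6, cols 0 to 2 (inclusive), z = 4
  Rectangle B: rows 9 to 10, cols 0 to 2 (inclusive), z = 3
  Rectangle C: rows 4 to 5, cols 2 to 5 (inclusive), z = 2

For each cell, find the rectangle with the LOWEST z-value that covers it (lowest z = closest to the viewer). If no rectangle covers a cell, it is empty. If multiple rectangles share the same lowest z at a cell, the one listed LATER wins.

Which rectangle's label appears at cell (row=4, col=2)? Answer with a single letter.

Check cell (4,2):
  A: rows 0-6 cols 0-2 z=4 -> covers; best now A (z=4)
  B: rows 9-10 cols 0-2 -> outside (row miss)
  C: rows 4-5 cols 2-5 z=2 -> covers; best now C (z=2)
Winner: C at z=2

Answer: C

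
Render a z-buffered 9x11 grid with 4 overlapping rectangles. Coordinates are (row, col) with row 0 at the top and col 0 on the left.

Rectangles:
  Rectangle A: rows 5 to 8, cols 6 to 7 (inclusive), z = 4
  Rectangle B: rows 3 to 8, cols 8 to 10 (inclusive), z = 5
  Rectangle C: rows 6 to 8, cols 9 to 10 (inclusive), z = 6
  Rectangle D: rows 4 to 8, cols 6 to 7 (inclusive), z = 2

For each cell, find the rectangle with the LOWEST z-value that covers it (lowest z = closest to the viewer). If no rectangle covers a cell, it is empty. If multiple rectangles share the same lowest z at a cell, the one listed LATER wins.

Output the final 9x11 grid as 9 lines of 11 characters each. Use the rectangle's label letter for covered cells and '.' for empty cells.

...........
...........
...........
........BBB
......DDBBB
......DDBBB
......DDBBB
......DDBBB
......DDBBB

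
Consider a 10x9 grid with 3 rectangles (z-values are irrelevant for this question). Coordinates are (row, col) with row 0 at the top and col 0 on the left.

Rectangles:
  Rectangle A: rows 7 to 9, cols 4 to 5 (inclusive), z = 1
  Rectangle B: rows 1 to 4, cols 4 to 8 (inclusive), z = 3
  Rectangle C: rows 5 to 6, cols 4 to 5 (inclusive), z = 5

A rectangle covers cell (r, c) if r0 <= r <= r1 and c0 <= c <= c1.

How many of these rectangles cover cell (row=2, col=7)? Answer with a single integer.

Answer: 1

Derivation:
Check cell (2,7):
  A: rows 7-9 cols 4-5 -> outside (row miss)
  B: rows 1-4 cols 4-8 -> covers
  C: rows 5-6 cols 4-5 -> outside (row miss)
Count covering = 1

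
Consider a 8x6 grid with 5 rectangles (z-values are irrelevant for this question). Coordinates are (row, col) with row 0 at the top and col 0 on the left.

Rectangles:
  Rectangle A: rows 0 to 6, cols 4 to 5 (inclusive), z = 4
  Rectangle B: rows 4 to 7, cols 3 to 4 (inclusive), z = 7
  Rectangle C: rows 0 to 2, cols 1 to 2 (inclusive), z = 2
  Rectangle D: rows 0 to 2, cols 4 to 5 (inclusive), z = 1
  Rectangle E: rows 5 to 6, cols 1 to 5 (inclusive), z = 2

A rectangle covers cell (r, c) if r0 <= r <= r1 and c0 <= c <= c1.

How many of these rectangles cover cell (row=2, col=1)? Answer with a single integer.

Answer: 1

Derivation:
Check cell (2,1):
  A: rows 0-6 cols 4-5 -> outside (col miss)
  B: rows 4-7 cols 3-4 -> outside (row miss)
  C: rows 0-2 cols 1-2 -> covers
  D: rows 0-2 cols 4-5 -> outside (col miss)
  E: rows 5-6 cols 1-5 -> outside (row miss)
Count covering = 1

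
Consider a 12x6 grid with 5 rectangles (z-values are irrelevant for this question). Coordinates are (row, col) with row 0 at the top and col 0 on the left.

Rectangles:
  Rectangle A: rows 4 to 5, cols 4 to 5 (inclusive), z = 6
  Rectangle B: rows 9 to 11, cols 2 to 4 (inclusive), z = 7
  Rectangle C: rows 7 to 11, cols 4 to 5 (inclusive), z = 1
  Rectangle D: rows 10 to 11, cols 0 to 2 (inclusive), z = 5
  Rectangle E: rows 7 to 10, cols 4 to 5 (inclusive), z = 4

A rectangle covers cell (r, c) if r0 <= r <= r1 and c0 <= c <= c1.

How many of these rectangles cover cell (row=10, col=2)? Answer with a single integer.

Answer: 2

Derivation:
Check cell (10,2):
  A: rows 4-5 cols 4-5 -> outside (row miss)
  B: rows 9-11 cols 2-4 -> covers
  C: rows 7-11 cols 4-5 -> outside (col miss)
  D: rows 10-11 cols 0-2 -> covers
  E: rows 7-10 cols 4-5 -> outside (col miss)
Count covering = 2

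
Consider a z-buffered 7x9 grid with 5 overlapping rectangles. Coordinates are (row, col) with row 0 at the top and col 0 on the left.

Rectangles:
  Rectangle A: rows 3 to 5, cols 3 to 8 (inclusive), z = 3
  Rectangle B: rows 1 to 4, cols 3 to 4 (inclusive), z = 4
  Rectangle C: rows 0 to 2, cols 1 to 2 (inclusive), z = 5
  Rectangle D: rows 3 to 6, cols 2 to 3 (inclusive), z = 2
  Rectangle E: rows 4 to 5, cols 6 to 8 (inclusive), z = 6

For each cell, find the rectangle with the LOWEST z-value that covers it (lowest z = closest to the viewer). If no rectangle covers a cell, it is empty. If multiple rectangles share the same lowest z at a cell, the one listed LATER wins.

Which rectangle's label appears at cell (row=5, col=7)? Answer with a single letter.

Check cell (5,7):
  A: rows 3-5 cols 3-8 z=3 -> covers; best now A (z=3)
  B: rows 1-4 cols 3-4 -> outside (row miss)
  C: rows 0-2 cols 1-2 -> outside (row miss)
  D: rows 3-6 cols 2-3 -> outside (col miss)
  E: rows 4-5 cols 6-8 z=6 -> covers; best now A (z=3)
Winner: A at z=3

Answer: A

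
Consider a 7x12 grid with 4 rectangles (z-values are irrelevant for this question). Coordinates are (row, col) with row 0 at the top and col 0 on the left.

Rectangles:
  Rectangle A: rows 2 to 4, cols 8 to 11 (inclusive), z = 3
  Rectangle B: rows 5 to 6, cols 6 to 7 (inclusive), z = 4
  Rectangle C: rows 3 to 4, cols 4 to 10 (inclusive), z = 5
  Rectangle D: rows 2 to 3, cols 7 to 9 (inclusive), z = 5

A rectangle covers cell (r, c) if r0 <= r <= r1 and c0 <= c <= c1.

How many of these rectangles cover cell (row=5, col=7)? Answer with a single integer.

Answer: 1

Derivation:
Check cell (5,7):
  A: rows 2-4 cols 8-11 -> outside (row miss)
  B: rows 5-6 cols 6-7 -> covers
  C: rows 3-4 cols 4-10 -> outside (row miss)
  D: rows 2-3 cols 7-9 -> outside (row miss)
Count covering = 1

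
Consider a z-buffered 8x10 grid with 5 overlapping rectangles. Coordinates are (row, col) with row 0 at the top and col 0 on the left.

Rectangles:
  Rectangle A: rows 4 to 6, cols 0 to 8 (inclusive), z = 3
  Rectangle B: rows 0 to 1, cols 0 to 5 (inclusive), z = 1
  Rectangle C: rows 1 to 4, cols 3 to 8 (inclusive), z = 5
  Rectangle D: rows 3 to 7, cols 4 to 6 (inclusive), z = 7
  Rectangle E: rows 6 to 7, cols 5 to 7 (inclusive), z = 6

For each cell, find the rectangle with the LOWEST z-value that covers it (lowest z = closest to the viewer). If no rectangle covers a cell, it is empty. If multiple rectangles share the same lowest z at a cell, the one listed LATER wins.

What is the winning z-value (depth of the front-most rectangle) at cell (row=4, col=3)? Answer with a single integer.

Answer: 3

Derivation:
Check cell (4,3):
  A: rows 4-6 cols 0-8 z=3 -> covers; best now A (z=3)
  B: rows 0-1 cols 0-5 -> outside (row miss)
  C: rows 1-4 cols 3-8 z=5 -> covers; best now A (z=3)
  D: rows 3-7 cols 4-6 -> outside (col miss)
  E: rows 6-7 cols 5-7 -> outside (row miss)
Winner: A at z=3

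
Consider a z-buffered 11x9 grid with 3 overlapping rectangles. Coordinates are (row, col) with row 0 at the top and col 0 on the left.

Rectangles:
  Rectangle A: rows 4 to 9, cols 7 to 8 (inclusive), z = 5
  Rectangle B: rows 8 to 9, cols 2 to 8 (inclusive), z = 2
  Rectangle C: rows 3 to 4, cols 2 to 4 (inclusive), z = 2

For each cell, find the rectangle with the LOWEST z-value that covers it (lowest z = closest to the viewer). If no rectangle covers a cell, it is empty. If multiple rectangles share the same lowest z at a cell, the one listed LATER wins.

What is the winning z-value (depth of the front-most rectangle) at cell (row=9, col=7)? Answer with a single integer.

Answer: 2

Derivation:
Check cell (9,7):
  A: rows 4-9 cols 7-8 z=5 -> covers; best now A (z=5)
  B: rows 8-9 cols 2-8 z=2 -> covers; best now B (z=2)
  C: rows 3-4 cols 2-4 -> outside (row miss)
Winner: B at z=2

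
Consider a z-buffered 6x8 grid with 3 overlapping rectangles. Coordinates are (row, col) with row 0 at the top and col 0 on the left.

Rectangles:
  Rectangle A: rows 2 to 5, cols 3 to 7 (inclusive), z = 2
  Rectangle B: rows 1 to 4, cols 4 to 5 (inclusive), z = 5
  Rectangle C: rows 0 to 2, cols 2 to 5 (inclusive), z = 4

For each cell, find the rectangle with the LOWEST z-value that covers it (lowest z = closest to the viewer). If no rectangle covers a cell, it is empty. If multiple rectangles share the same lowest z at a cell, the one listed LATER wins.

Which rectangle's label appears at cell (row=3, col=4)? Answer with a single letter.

Answer: A

Derivation:
Check cell (3,4):
  A: rows 2-5 cols 3-7 z=2 -> covers; best now A (z=2)
  B: rows 1-4 cols 4-5 z=5 -> covers; best now A (z=2)
  C: rows 0-2 cols 2-5 -> outside (row miss)
Winner: A at z=2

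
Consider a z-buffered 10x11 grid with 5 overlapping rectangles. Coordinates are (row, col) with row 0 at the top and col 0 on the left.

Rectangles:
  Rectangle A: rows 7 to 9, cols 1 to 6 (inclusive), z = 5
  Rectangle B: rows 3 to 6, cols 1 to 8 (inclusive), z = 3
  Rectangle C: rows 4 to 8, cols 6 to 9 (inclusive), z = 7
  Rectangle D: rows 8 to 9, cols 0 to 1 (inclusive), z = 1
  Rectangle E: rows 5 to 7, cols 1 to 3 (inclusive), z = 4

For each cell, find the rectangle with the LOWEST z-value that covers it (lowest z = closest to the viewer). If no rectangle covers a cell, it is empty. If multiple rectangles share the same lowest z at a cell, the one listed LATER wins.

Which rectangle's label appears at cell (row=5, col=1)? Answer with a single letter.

Answer: B

Derivation:
Check cell (5,1):
  A: rows 7-9 cols 1-6 -> outside (row miss)
  B: rows 3-6 cols 1-8 z=3 -> covers; best now B (z=3)
  C: rows 4-8 cols 6-9 -> outside (col miss)
  D: rows 8-9 cols 0-1 -> outside (row miss)
  E: rows 5-7 cols 1-3 z=4 -> covers; best now B (z=3)
Winner: B at z=3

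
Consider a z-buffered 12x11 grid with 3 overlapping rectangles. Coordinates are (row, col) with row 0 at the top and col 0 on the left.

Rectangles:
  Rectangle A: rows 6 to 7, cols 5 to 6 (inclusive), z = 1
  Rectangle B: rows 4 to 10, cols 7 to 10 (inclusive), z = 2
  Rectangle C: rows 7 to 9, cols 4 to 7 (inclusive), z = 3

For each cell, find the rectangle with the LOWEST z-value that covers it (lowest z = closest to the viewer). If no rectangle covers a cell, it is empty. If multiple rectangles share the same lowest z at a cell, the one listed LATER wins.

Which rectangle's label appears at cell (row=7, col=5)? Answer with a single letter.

Answer: A

Derivation:
Check cell (7,5):
  A: rows 6-7 cols 5-6 z=1 -> covers; best now A (z=1)
  B: rows 4-10 cols 7-10 -> outside (col miss)
  C: rows 7-9 cols 4-7 z=3 -> covers; best now A (z=1)
Winner: A at z=1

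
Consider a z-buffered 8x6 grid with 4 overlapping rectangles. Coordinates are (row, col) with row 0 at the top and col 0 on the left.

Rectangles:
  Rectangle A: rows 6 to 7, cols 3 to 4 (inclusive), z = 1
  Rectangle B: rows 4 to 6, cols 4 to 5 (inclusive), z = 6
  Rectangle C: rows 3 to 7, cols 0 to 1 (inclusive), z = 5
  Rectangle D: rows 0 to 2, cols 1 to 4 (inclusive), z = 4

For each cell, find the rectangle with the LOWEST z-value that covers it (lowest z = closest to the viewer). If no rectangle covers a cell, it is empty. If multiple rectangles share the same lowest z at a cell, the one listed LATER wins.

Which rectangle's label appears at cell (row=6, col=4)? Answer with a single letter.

Check cell (6,4):
  A: rows 6-7 cols 3-4 z=1 -> covers; best now A (z=1)
  B: rows 4-6 cols 4-5 z=6 -> covers; best now A (z=1)
  C: rows 3-7 cols 0-1 -> outside (col miss)
  D: rows 0-2 cols 1-4 -> outside (row miss)
Winner: A at z=1

Answer: A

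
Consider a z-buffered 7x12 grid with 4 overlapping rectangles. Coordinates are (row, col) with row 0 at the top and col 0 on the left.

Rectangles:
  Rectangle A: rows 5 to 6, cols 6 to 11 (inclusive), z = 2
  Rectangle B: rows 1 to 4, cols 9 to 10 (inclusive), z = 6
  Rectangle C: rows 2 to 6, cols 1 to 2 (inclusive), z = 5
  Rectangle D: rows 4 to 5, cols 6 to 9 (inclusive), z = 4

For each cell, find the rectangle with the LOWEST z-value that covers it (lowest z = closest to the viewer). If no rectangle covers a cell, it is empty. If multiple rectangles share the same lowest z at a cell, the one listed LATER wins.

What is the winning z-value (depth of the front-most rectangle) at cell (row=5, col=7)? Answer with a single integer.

Answer: 2

Derivation:
Check cell (5,7):
  A: rows 5-6 cols 6-11 z=2 -> covers; best now A (z=2)
  B: rows 1-4 cols 9-10 -> outside (row miss)
  C: rows 2-6 cols 1-2 -> outside (col miss)
  D: rows 4-5 cols 6-9 z=4 -> covers; best now A (z=2)
Winner: A at z=2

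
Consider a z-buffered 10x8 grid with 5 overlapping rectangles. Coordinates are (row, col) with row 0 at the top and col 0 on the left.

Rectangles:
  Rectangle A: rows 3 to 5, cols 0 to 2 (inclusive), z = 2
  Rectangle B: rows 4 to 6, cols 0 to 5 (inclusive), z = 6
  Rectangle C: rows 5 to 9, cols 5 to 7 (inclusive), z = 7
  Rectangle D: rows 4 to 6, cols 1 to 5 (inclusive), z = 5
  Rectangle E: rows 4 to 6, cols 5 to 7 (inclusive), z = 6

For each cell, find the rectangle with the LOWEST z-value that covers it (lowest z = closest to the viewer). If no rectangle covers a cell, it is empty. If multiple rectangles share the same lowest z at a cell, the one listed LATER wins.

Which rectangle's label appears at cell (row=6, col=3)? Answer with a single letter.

Answer: D

Derivation:
Check cell (6,3):
  A: rows 3-5 cols 0-2 -> outside (row miss)
  B: rows 4-6 cols 0-5 z=6 -> covers; best now B (z=6)
  C: rows 5-9 cols 5-7 -> outside (col miss)
  D: rows 4-6 cols 1-5 z=5 -> covers; best now D (z=5)
  E: rows 4-6 cols 5-7 -> outside (col miss)
Winner: D at z=5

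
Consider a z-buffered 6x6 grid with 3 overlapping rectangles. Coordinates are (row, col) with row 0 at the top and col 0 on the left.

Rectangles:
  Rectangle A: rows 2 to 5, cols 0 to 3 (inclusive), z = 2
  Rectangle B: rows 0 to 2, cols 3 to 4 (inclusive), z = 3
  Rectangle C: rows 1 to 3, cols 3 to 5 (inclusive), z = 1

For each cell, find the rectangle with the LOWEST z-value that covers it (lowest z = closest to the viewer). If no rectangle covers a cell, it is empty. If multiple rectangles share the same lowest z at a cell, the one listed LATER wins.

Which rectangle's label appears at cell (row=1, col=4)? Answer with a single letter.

Answer: C

Derivation:
Check cell (1,4):
  A: rows 2-5 cols 0-3 -> outside (row miss)
  B: rows 0-2 cols 3-4 z=3 -> covers; best now B (z=3)
  C: rows 1-3 cols 3-5 z=1 -> covers; best now C (z=1)
Winner: C at z=1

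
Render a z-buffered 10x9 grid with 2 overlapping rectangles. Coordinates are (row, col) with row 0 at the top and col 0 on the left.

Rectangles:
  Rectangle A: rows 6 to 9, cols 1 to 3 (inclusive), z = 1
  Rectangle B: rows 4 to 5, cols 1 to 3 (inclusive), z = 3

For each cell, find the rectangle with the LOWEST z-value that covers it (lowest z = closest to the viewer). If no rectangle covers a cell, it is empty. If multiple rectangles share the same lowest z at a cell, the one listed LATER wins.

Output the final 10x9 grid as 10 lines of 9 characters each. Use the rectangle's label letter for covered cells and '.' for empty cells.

.........
.........
.........
.........
.BBB.....
.BBB.....
.AAA.....
.AAA.....
.AAA.....
.AAA.....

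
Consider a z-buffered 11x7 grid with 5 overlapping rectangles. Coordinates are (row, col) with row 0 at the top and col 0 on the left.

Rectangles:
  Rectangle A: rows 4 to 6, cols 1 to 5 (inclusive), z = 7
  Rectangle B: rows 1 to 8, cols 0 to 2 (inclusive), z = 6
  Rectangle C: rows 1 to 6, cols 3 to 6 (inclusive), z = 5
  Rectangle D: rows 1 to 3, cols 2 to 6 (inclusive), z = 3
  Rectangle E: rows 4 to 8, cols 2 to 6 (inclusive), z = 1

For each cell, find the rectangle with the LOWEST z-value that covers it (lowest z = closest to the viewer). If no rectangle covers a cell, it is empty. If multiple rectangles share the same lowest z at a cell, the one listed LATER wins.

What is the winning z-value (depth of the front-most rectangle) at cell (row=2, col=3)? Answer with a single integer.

Check cell (2,3):
  A: rows 4-6 cols 1-5 -> outside (row miss)
  B: rows 1-8 cols 0-2 -> outside (col miss)
  C: rows 1-6 cols 3-6 z=5 -> covers; best now C (z=5)
  D: rows 1-3 cols 2-6 z=3 -> covers; best now D (z=3)
  E: rows 4-8 cols 2-6 -> outside (row miss)
Winner: D at z=3

Answer: 3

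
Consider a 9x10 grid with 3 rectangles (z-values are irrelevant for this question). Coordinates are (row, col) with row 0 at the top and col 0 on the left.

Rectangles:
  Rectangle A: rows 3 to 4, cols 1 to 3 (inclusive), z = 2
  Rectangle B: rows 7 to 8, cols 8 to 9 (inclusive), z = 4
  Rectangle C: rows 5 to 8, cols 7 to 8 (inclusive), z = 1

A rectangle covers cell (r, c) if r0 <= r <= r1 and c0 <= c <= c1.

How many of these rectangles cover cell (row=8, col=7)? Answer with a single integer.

Answer: 1

Derivation:
Check cell (8,7):
  A: rows 3-4 cols 1-3 -> outside (row miss)
  B: rows 7-8 cols 8-9 -> outside (col miss)
  C: rows 5-8 cols 7-8 -> covers
Count covering = 1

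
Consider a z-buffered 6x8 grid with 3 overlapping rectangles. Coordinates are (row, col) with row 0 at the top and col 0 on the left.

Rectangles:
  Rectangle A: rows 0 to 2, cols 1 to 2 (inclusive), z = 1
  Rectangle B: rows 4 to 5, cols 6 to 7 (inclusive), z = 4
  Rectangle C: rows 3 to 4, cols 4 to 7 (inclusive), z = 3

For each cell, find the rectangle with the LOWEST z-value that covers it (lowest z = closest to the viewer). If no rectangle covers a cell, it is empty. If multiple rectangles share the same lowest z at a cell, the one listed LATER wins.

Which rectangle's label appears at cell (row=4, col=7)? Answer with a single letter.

Answer: C

Derivation:
Check cell (4,7):
  A: rows 0-2 cols 1-2 -> outside (row miss)
  B: rows 4-5 cols 6-7 z=4 -> covers; best now B (z=4)
  C: rows 3-4 cols 4-7 z=3 -> covers; best now C (z=3)
Winner: C at z=3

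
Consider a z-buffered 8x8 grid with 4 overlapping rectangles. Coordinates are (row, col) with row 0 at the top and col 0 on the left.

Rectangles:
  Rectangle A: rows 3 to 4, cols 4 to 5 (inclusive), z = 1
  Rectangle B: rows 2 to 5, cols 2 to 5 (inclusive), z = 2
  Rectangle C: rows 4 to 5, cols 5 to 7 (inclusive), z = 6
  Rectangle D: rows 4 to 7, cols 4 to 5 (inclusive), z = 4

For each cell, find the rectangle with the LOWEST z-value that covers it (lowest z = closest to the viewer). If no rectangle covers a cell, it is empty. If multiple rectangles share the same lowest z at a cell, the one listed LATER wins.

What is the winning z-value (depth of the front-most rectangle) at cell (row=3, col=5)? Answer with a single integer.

Check cell (3,5):
  A: rows 3-4 cols 4-5 z=1 -> covers; best now A (z=1)
  B: rows 2-5 cols 2-5 z=2 -> covers; best now A (z=1)
  C: rows 4-5 cols 5-7 -> outside (row miss)
  D: rows 4-7 cols 4-5 -> outside (row miss)
Winner: A at z=1

Answer: 1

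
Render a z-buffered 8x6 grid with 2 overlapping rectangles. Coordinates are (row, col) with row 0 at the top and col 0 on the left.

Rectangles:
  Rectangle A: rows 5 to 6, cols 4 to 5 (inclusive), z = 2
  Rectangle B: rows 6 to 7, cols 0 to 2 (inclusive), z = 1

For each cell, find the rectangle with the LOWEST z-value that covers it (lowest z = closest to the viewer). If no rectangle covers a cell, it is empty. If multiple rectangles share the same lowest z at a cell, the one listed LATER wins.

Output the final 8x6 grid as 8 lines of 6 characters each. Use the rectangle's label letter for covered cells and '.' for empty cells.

......
......
......
......
......
....AA
BBB.AA
BBB...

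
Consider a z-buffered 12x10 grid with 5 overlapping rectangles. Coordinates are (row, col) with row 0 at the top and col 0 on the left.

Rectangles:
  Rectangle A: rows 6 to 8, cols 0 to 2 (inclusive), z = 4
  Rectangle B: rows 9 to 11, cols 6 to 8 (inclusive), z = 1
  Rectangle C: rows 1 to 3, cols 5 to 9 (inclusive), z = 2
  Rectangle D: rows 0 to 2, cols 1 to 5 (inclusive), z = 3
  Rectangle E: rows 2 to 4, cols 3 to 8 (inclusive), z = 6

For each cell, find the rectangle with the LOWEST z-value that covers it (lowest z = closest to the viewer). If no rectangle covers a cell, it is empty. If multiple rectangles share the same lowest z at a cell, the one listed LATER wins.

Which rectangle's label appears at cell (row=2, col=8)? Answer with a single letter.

Check cell (2,8):
  A: rows 6-8 cols 0-2 -> outside (row miss)
  B: rows 9-11 cols 6-8 -> outside (row miss)
  C: rows 1-3 cols 5-9 z=2 -> covers; best now C (z=2)
  D: rows 0-2 cols 1-5 -> outside (col miss)
  E: rows 2-4 cols 3-8 z=6 -> covers; best now C (z=2)
Winner: C at z=2

Answer: C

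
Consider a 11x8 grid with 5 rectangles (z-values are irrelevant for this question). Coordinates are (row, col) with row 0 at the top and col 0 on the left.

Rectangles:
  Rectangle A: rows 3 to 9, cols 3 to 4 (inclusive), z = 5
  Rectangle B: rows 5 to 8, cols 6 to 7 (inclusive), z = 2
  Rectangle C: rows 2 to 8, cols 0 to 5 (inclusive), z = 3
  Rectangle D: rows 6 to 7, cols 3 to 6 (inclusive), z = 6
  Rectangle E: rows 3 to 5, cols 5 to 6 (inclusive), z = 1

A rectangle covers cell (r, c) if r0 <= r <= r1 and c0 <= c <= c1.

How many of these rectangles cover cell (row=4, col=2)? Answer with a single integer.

Answer: 1

Derivation:
Check cell (4,2):
  A: rows 3-9 cols 3-4 -> outside (col miss)
  B: rows 5-8 cols 6-7 -> outside (row miss)
  C: rows 2-8 cols 0-5 -> covers
  D: rows 6-7 cols 3-6 -> outside (row miss)
  E: rows 3-5 cols 5-6 -> outside (col miss)
Count covering = 1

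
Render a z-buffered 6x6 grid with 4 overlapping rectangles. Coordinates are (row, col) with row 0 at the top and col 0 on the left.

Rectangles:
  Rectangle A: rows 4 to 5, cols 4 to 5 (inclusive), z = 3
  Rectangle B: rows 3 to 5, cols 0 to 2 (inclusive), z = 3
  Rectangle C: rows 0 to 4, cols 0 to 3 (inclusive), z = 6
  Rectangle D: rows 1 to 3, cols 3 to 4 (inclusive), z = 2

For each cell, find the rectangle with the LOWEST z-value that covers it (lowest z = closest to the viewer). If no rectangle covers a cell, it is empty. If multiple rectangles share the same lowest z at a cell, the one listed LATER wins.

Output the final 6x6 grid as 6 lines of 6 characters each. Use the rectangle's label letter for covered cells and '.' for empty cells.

CCCC..
CCCDD.
CCCDD.
BBBDD.
BBBCAA
BBB.AA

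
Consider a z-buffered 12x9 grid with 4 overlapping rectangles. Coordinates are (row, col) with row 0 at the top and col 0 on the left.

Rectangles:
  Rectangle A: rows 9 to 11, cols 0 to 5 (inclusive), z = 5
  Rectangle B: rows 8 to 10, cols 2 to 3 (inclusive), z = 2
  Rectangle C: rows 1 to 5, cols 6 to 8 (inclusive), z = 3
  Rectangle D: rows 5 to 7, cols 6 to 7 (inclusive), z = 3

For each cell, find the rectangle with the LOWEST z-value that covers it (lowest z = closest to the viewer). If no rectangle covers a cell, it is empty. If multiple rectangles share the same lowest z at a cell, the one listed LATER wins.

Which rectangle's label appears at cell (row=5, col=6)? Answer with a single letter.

Answer: D

Derivation:
Check cell (5,6):
  A: rows 9-11 cols 0-5 -> outside (row miss)
  B: rows 8-10 cols 2-3 -> outside (row miss)
  C: rows 1-5 cols 6-8 z=3 -> covers; best now C (z=3)
  D: rows 5-7 cols 6-7 z=3 -> covers; best now D (z=3)
Winner: D at z=3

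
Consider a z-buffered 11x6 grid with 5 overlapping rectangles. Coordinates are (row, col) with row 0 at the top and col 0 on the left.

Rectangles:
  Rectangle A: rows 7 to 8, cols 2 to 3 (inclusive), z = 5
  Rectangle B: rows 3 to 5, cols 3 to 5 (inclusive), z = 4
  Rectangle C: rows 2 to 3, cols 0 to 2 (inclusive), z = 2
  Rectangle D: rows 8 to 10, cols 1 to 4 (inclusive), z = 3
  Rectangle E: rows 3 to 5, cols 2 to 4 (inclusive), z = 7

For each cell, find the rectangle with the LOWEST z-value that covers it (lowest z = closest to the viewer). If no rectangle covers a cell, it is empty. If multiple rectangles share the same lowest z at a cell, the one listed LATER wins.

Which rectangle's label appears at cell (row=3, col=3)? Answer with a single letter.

Check cell (3,3):
  A: rows 7-8 cols 2-3 -> outside (row miss)
  B: rows 3-5 cols 3-5 z=4 -> covers; best now B (z=4)
  C: rows 2-3 cols 0-2 -> outside (col miss)
  D: rows 8-10 cols 1-4 -> outside (row miss)
  E: rows 3-5 cols 2-4 z=7 -> covers; best now B (z=4)
Winner: B at z=4

Answer: B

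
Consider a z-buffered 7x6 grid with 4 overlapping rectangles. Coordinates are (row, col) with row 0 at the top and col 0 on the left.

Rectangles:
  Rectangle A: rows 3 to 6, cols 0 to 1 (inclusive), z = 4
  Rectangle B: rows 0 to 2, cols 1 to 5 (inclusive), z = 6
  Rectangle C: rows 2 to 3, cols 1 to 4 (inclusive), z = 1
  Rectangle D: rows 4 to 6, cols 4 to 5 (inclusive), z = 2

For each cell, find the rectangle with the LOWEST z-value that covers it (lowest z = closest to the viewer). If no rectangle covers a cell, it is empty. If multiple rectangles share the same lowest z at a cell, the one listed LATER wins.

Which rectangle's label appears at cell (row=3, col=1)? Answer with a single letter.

Check cell (3,1):
  A: rows 3-6 cols 0-1 z=4 -> covers; best now A (z=4)
  B: rows 0-2 cols 1-5 -> outside (row miss)
  C: rows 2-3 cols 1-4 z=1 -> covers; best now C (z=1)
  D: rows 4-6 cols 4-5 -> outside (row miss)
Winner: C at z=1

Answer: C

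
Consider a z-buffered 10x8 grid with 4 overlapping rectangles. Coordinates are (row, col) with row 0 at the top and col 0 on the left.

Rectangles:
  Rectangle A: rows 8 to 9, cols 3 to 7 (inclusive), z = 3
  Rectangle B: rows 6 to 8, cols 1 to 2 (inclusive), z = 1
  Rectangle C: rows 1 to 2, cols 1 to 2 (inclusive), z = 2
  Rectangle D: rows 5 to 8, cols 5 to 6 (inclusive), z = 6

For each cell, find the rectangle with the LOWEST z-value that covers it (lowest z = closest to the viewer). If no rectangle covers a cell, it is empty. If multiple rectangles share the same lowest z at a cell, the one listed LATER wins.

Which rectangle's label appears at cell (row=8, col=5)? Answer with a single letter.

Answer: A

Derivation:
Check cell (8,5):
  A: rows 8-9 cols 3-7 z=3 -> covers; best now A (z=3)
  B: rows 6-8 cols 1-2 -> outside (col miss)
  C: rows 1-2 cols 1-2 -> outside (row miss)
  D: rows 5-8 cols 5-6 z=6 -> covers; best now A (z=3)
Winner: A at z=3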